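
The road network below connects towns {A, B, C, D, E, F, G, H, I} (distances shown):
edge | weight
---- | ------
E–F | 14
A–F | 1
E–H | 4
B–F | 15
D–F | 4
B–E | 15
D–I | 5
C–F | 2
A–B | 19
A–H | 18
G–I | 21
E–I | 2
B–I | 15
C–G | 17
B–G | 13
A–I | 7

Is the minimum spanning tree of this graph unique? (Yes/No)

Sort edges by weight, then run Kruskal:
A–F (1): add — endpoints in different components.
C–F (2): add — endpoints in different components.
E–I (2): add — endpoints in different components.
D–F (4): add — endpoints in different components.
E–H (4): add — endpoints in different components.
D–I (5): add — endpoints in different components.
A–I (7): skip — A and I already connected.
B–G (13): add — endpoints in different components.
E–F (14): skip — E and F already connected.
B–E (15): add — endpoints in different components.
Non-tree edge B–F has weight 15, equal to the heaviest edge on its tree cycle — swapping gives another MST of the same weight. Not unique.

No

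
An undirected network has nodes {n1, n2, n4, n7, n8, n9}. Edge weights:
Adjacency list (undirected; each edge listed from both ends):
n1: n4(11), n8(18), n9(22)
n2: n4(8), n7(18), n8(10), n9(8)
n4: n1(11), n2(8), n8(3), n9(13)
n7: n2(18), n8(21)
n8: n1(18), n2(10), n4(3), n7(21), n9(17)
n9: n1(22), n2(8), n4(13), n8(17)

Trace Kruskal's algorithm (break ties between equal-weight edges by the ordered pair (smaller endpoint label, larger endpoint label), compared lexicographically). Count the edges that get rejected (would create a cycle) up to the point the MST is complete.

Kruskal: consider edges lightest-first.
n4-n8 (3): add. Components now {n9} {n4,n8} {n2} {n1} {n7}
n2-n4 (8): add. Components now {n9} {n2,n4,n8} {n1} {n7}
n2-n9 (8): add. Components now {n2,n4,n8,n9} {n1} {n7}
n2-n8 (10): skip — n2 and n8 already connected.
n1-n4 (11): add. Components now {n1,n2,n4,n8,n9} {n7}
n4-n9 (13): skip — n9 and n4 already connected.
n8-n9 (17): skip — n9 and n8 already connected.
n1-n8 (18): skip — n1 and n8 already connected.
n2-n7 (18): add. Components now {n1,n2,n4,n7,n8,n9}
Edges rejected before the tree was complete: 4.

4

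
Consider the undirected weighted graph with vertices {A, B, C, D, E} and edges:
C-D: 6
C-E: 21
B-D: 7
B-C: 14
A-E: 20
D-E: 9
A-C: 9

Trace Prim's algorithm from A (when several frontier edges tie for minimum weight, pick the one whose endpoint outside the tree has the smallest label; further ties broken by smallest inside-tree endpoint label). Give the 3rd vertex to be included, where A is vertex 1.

Grow the tree from A using Prim:
Step 1: cheapest edge leaving the tree is A-C (9); add C.
Step 2: cheapest edge leaving the tree is C-D (6); add D.
Step 3: cheapest edge leaving the tree is B-D (7); add B.
Step 4: cheapest edge leaving the tree is D-E (9); add E.
Vertex order: A, C, D, B, E. The 3rd vertex is D.

D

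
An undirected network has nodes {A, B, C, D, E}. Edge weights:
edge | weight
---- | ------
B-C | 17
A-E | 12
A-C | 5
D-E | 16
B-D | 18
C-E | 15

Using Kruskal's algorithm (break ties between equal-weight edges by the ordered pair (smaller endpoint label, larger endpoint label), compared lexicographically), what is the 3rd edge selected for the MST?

D-E

Kruskal: consider edges lightest-first.
A-C (5): add. Components now {A,C} {B} {D} {E}
A-E (12): add. Components now {A,C,E} {B} {D}
C-E (15): skip — C and E already connected.
D-E (16): add. Components now {A,C,D,E} {B}
B-C (17): add. Components now {A,B,C,D,E}
The 3rd edge added is D-E.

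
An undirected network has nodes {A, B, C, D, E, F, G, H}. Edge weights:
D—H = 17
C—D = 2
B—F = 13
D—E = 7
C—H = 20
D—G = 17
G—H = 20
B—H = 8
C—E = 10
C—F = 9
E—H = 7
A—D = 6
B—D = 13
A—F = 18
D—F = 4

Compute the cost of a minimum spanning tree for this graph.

Kruskal: consider edges lightest-first.
C—D (2): add — endpoints in different components.
D—F (4): add — endpoints in different components.
A—D (6): add — endpoints in different components.
D—E (7): add — endpoints in different components.
E—H (7): add — endpoints in different components.
B—H (8): add — endpoints in different components.
C—F (9): skip — C and F already connected.
C—E (10): skip — C and E already connected.
B—D (13): skip — B and D already connected.
B—F (13): skip — B and F already connected.
D—G (17): add — endpoints in different components.
MST edges: C—D, D—F, A—D, D—E, E—H, B—H, D—G; total weight 2+4+6+7+7+8+17 = 51.

51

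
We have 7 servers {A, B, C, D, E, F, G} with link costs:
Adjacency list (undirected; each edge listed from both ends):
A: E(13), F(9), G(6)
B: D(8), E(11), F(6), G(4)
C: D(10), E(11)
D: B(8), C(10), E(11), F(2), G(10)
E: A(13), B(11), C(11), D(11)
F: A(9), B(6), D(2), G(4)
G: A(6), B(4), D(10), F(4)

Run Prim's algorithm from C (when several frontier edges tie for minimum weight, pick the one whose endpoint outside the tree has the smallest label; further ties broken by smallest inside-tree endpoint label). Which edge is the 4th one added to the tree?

B-G

Prim's algorithm from C:
Step 1: frontier [C–D 10, C–E 11] → take C–D (10); add D.
Step 2: frontier [C–E 11, D–F 2, B–D 8, D–G 10, D–E 11] → take D–F (2); add F.
Step 3: frontier [C–E 11, B–D 8, D–G 10, D–E 11, F–G 4, B–F 6, A–F 9] → take F–G (4); add G.
Step 4: frontier [C–E 11, B–D 8, D–E 11, B–F 6, A–F 9, B–G 4, A–G 6] → take B–G (4); add B.
Step 5: frontier [B–E 11, C–E 11, D–E 11, A–F 9, A–G 6] → take A–G (6); add A.
Step 6: frontier [A–E 13, B–E 11, C–E 11, D–E 11] → take B–E (11); add E.
The 4th edge added is B–G.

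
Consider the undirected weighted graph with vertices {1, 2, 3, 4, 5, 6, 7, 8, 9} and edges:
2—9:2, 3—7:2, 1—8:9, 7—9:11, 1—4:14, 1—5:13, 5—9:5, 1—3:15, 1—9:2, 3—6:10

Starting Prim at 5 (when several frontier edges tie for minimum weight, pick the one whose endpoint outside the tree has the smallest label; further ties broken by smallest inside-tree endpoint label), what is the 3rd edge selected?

Grow the tree from 5 using Prim:
Step 1: cheapest edge leaving the tree is 5—9 (5); add 9.
Step 2: cheapest edge leaving the tree is 1—9 (2); add 1.
Step 3: cheapest edge leaving the tree is 2—9 (2); add 2.
Step 4: cheapest edge leaving the tree is 1—8 (9); add 8.
Step 5: cheapest edge leaving the tree is 7—9 (11); add 7.
Step 6: cheapest edge leaving the tree is 3—7 (2); add 3.
Step 7: cheapest edge leaving the tree is 3—6 (10); add 6.
Step 8: cheapest edge leaving the tree is 1—4 (14); add 4.
The 3rd edge added is 2—9.

2-9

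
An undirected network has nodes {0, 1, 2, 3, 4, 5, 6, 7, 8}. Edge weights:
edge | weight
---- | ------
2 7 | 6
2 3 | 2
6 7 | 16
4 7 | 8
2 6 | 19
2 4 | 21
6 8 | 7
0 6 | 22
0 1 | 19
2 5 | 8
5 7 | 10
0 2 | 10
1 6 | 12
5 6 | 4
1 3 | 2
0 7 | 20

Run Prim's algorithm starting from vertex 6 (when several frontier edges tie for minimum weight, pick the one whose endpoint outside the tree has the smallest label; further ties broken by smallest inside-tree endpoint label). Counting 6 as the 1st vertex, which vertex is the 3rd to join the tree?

Prim, starting at 6.
Step 1: cheapest edge leaving the tree is 5 6 (4); add 5.
Step 2: cheapest edge leaving the tree is 6 8 (7); add 8.
Step 3: cheapest edge leaving the tree is 2 5 (8); add 2.
Step 4: cheapest edge leaving the tree is 2 3 (2); add 3.
Step 5: cheapest edge leaving the tree is 1 3 (2); add 1.
Step 6: cheapest edge leaving the tree is 2 7 (6); add 7.
Step 7: cheapest edge leaving the tree is 4 7 (8); add 4.
Step 8: cheapest edge leaving the tree is 0 2 (10); add 0.
Vertex order: 6, 5, 8, 2, 3, 1, 7, 4, 0. The 3rd vertex is 8.

8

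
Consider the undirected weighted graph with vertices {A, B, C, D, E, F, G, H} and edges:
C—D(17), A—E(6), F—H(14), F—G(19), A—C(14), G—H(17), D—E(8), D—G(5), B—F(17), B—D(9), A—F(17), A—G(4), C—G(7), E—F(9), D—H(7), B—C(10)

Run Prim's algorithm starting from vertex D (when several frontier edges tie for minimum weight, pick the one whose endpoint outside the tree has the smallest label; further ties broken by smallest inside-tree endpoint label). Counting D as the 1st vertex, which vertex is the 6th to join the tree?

Grow the tree from D using Prim:
Step 1: cheapest edge leaving the tree is D—G (5); add G.
Step 2: cheapest edge leaving the tree is A—G (4); add A.
Step 3: cheapest edge leaving the tree is A—E (6); add E.
Step 4: cheapest edge leaving the tree is C—G (7); add C.
Step 5: cheapest edge leaving the tree is D—H (7); add H.
Step 6: cheapest edge leaving the tree is B—D (9); add B.
Step 7: cheapest edge leaving the tree is E—F (9); add F.
Vertex order: D, G, A, E, C, H, B, F. The 6th vertex is H.

H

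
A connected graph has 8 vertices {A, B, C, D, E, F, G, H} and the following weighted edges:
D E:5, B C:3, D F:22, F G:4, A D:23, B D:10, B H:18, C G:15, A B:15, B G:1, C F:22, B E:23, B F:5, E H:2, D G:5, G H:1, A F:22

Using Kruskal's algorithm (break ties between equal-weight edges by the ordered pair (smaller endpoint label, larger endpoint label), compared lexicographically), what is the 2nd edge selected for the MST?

Kruskal's algorithm — process edges by increasing weight (ties by edge label):
B G (1): add — endpoints in different components.
G H (1): add — endpoints in different components.
E H (2): add — endpoints in different components.
B C (3): add — endpoints in different components.
F G (4): add — endpoints in different components.
B F (5): skip — B and F already connected.
D E (5): add — endpoints in different components.
D G (5): skip — D and G already connected.
B D (10): skip — B and D already connected.
A B (15): add — endpoints in different components.
The 2nd edge added is G H.

G-H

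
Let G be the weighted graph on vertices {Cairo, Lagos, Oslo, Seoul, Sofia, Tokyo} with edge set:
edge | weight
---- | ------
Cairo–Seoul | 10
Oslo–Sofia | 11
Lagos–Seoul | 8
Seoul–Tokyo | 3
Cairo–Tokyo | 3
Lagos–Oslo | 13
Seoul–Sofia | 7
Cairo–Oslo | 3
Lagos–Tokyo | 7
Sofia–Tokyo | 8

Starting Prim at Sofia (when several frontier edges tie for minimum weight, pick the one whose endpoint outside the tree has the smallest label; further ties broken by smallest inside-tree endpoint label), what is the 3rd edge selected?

Prim, starting at Sofia.
Step 1: cheapest edge leaving the tree is Seoul–Sofia (7); add Seoul.
Step 2: cheapest edge leaving the tree is Seoul–Tokyo (3); add Tokyo.
Step 3: cheapest edge leaving the tree is Cairo–Tokyo (3); add Cairo.
Step 4: cheapest edge leaving the tree is Cairo–Oslo (3); add Oslo.
Step 5: cheapest edge leaving the tree is Lagos–Tokyo (7); add Lagos.
The 3rd edge added is Cairo–Tokyo.

Cairo-Tokyo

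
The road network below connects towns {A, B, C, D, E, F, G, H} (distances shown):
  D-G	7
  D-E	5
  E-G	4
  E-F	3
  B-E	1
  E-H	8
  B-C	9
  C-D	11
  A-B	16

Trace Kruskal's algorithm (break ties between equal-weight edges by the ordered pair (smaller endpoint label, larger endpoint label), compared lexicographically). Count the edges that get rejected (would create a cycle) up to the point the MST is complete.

2

Kruskal: consider edges lightest-first.
B-E (1): add — endpoints in different components.
E-F (3): add — endpoints in different components.
E-G (4): add — endpoints in different components.
D-E (5): add — endpoints in different components.
D-G (7): skip — D and G already connected.
E-H (8): add — endpoints in different components.
B-C (9): add — endpoints in different components.
C-D (11): skip — C and D already connected.
A-B (16): add — endpoints in different components.
Edges rejected before the tree was complete: 2.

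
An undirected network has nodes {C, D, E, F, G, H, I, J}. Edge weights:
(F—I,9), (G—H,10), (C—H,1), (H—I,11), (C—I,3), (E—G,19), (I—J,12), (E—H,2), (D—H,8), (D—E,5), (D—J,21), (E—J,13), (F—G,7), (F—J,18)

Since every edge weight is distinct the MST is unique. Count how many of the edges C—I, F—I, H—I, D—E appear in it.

3

Kruskal's algorithm — process edges by increasing weight (ties by edge label):
C—H (1): add — endpoints in different components.
E—H (2): add — endpoints in different components.
C—I (3): add — endpoints in different components.
D—E (5): add — endpoints in different components.
F—G (7): add — endpoints in different components.
D—H (8): skip — D and H already connected.
F—I (9): add — endpoints in different components.
G—H (10): skip — G and H already connected.
H—I (11): skip — H and I already connected.
I—J (12): add — endpoints in different components.
MST edge set: {C—H, E—H, C—I, D—E, F—G, F—I, I—J}.
Of the listed edges, {C—I, F—I, D—E} are in the MST → 3.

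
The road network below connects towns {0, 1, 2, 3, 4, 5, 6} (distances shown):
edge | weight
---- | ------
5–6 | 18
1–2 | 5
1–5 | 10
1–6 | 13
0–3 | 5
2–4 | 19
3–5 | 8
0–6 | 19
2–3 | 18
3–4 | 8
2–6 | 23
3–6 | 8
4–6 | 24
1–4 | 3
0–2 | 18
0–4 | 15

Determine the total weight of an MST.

37

Kruskal: consider edges lightest-first.
1–4 (3): add — endpoints in different components.
0–3 (5): add — endpoints in different components.
1–2 (5): add — endpoints in different components.
3–4 (8): add — endpoints in different components.
3–5 (8): add — endpoints in different components.
3–6 (8): add — endpoints in different components.
MST edges: 1–4, 0–3, 1–2, 3–4, 3–5, 3–6; total weight 3+5+5+8+8+8 = 37.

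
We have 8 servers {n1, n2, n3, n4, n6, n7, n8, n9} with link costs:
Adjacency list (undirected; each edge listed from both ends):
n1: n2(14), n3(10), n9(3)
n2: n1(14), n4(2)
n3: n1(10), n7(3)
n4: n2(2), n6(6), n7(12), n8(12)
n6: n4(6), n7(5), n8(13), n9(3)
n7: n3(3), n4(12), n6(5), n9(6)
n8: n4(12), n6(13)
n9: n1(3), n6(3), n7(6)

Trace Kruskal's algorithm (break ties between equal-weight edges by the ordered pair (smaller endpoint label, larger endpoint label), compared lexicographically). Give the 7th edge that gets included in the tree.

n4-n8

Kruskal: consider edges lightest-first.
n2 n4 (2): add — endpoints in different components.
n1 n9 (3): add — endpoints in different components.
n3 n7 (3): add — endpoints in different components.
n6 n9 (3): add — endpoints in different components.
n6 n7 (5): add — endpoints in different components.
n4 n6 (6): add — endpoints in different components.
n7 n9 (6): skip — n7 and n9 already connected.
n1 n3 (10): skip — n1 and n3 already connected.
n4 n7 (12): skip — n7 and n4 already connected.
n4 n8 (12): add — endpoints in different components.
The 7th edge added is n4 n8.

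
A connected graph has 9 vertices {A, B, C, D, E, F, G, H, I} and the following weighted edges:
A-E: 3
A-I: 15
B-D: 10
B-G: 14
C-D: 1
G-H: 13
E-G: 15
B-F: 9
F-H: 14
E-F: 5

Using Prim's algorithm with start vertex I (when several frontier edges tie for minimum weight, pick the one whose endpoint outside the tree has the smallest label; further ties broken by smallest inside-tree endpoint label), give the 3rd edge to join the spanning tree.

Prim, starting at I.
Step 1: frontier [A-I 15] → take A-I (15); add A.
Step 2: frontier [A-E 3] → take A-E (3); add E.
Step 3: frontier [E-F 5, E-G 15] → take E-F (5); add F.
Step 4: frontier [E-G 15, B-F 9, F-H 14] → take B-F (9); add B.
Step 5: frontier [B-D 10, B-G 14, E-G 15, F-H 14] → take B-D (10); add D.
Step 6: frontier [B-G 14, C-D 1, E-G 15, F-H 14] → take C-D (1); add C.
Step 7: frontier [B-G 14, E-G 15, F-H 14] → take B-G (14); add G.
Step 8: frontier [F-H 14, G-H 13] → take G-H (13); add H.
The 3rd edge added is E-F.

E-F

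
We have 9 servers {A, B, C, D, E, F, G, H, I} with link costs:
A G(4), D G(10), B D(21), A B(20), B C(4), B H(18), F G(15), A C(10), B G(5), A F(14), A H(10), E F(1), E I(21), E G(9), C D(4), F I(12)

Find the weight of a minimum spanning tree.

49

Kruskal: consider edges lightest-first.
E F (1): add — endpoints in different components.
A G (4): add — endpoints in different components.
B C (4): add — endpoints in different components.
C D (4): add — endpoints in different components.
B G (5): add — endpoints in different components.
E G (9): add — endpoints in different components.
A C (10): skip — A and C already connected.
A H (10): add — endpoints in different components.
D G (10): skip — D and G already connected.
F I (12): add — endpoints in different components.
MST edges: E F, A G, B C, C D, B G, E G, A H, F I; total weight 1+4+4+4+5+9+10+12 = 49.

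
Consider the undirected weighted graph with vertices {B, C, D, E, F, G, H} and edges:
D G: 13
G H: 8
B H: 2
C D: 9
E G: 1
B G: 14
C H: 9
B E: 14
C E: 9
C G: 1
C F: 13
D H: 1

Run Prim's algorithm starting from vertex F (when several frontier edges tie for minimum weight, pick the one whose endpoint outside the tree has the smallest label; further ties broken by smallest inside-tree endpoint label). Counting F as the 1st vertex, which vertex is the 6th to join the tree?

Prim's algorithm from F:
Step 1: cheapest edge leaving the tree is C F (13); add C.
Step 2: cheapest edge leaving the tree is C G (1); add G.
Step 3: cheapest edge leaving the tree is E G (1); add E.
Step 4: cheapest edge leaving the tree is G H (8); add H.
Step 5: cheapest edge leaving the tree is D H (1); add D.
Step 6: cheapest edge leaving the tree is B H (2); add B.
Vertex order: F, C, G, E, H, D, B. The 6th vertex is D.

D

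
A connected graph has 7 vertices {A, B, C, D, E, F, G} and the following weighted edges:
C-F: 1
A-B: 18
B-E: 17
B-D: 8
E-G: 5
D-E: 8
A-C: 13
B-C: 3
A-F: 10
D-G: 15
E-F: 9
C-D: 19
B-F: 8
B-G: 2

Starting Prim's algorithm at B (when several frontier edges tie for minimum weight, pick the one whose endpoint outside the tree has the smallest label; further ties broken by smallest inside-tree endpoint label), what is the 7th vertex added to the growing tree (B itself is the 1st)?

Grow the tree from B using Prim:
Step 1: frontier [B-G 2, B-C 3, B-D 8, B-F 8, B-E 17, A-B 18] → take B-G (2); add G.
Step 2: frontier [B-C 3, B-D 8, B-F 8, B-E 17, A-B 18, E-G 5, D-G 15] → take B-C (3); add C.
Step 3: frontier [B-D 8, B-F 8, B-E 17, A-B 18, C-F 1, A-C 13, C-D 19, E-G 5, D-G 15] → take C-F (1); add F.
Step 4: frontier [B-D 8, B-E 17, A-B 18, A-C 13, C-D 19, E-F 9, A-F 10, E-G 5, D-G 15] → take E-G (5); add E.
Step 5: frontier [B-D 8, A-B 18, A-C 13, C-D 19, D-E 8, A-F 10, D-G 15] → take B-D (8); add D.
Step 6: frontier [A-B 18, A-C 13, A-F 10] → take A-F (10); add A.
Vertex order: B, G, C, F, E, D, A. The 7th vertex is A.

A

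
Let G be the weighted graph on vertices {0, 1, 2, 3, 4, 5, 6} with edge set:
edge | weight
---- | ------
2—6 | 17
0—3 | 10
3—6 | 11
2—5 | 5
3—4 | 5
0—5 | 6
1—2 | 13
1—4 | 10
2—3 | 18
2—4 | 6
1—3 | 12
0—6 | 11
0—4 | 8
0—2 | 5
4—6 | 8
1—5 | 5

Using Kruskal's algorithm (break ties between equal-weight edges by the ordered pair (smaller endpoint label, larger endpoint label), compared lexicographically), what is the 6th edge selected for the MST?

Sort edges by weight, then run Kruskal:
0—2 (5): add. Components now {0,2} {1} {3} {4} {5} {6}
1—5 (5): add. Components now {0,2} {1,5} {3} {4} {6}
2—5 (5): add. Components now {0,1,2,5} {3} {4} {6}
3—4 (5): add. Components now {0,1,2,5} {3,4} {6}
0—5 (6): skip — 0 and 5 already connected.
2—4 (6): add. Components now {0,1,2,3,4,5} {6}
0—4 (8): skip — 0 and 4 already connected.
4—6 (8): add. Components now {0,1,2,3,4,5,6}
The 6th edge added is 4—6.

4-6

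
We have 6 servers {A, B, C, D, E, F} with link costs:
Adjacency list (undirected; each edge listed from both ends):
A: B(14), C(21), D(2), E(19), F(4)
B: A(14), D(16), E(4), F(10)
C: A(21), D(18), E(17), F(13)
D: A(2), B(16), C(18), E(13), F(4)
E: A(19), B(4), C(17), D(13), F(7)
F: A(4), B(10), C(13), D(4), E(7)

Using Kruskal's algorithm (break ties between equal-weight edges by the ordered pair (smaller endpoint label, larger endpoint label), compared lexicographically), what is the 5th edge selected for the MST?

Kruskal's algorithm — process edges by increasing weight (ties by edge label):
A D (2): add — endpoints in different components.
A F (4): add — endpoints in different components.
B E (4): add — endpoints in different components.
D F (4): skip — D and F already connected.
E F (7): add — endpoints in different components.
B F (10): skip — B and F already connected.
C F (13): add — endpoints in different components.
The 5th edge added is C F.

C-F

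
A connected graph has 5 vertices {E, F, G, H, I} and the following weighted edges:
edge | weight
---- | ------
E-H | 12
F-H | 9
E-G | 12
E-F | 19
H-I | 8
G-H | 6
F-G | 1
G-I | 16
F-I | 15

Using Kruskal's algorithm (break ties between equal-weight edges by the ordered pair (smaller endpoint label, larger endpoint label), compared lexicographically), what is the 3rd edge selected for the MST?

H-I

Kruskal: consider edges lightest-first.
F-G (1): add — endpoints in different components.
G-H (6): add — endpoints in different components.
H-I (8): add — endpoints in different components.
F-H (9): skip — F and H already connected.
E-G (12): add — endpoints in different components.
The 3rd edge added is H-I.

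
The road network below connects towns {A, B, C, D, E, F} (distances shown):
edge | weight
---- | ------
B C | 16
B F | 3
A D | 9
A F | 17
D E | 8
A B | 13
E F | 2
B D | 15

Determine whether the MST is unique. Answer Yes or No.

Yes

Kruskal's algorithm — process edges by increasing weight (ties by edge label):
E F (2): add. Components now {A} {B} {C} {D} {E,F}
B F (3): add. Components now {A} {B,E,F} {C} {D}
D E (8): add. Components now {A} {B,D,E,F} {C}
A D (9): add. Components now {A,B,D,E,F} {C}
A B (13): skip — A and B already connected.
B D (15): skip — B and D already connected.
B C (16): add. Components now {A,B,C,D,E,F}
Every non-tree edge has weight strictly greater than the heaviest edge on the tree path between its endpoints, so the MST is unique.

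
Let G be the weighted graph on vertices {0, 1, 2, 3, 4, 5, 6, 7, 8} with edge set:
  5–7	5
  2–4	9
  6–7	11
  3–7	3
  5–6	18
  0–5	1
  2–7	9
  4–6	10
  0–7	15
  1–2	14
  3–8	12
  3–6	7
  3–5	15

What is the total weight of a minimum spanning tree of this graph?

Prim's algorithm from 1:
Step 1: cheapest edge leaving the tree is 1–2 (14); add 2.
Step 2: cheapest edge leaving the tree is 2–4 (9); add 4.
Step 3: cheapest edge leaving the tree is 2–7 (9); add 7.
Step 4: cheapest edge leaving the tree is 3–7 (3); add 3.
Step 5: cheapest edge leaving the tree is 5–7 (5); add 5.
Step 6: cheapest edge leaving the tree is 0–5 (1); add 0.
Step 7: cheapest edge leaving the tree is 3–6 (7); add 6.
Step 8: cheapest edge leaving the tree is 3–8 (12); add 8.
MST edges: 1–2, 2–4, 2–7, 3–7, 5–7, 0–5, 3–6, 3–8; total weight 14+9+9+3+5+1+7+12 = 60.

60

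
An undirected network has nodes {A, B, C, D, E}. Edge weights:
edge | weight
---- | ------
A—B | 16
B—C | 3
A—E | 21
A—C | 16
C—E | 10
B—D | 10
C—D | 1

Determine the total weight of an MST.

Kruskal's algorithm — process edges by increasing weight (ties by edge label):
C—D (1): add. Components now {A} {B} {C,D} {E}
B—C (3): add. Components now {A} {B,C,D} {E}
B—D (10): skip — B and D already connected.
C—E (10): add. Components now {A} {B,C,D,E}
A—B (16): add. Components now {A,B,C,D,E}
MST edges: C—D, B—C, C—E, A—B; total weight 1+3+10+16 = 30.

30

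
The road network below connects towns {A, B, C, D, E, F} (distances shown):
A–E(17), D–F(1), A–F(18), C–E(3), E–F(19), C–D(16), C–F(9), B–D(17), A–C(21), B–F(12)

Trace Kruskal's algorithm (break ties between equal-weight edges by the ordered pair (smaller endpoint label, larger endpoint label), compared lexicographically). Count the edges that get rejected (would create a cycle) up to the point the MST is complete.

1

Kruskal: consider edges lightest-first.
D–F (1): add — endpoints in different components.
C–E (3): add — endpoints in different components.
C–F (9): add — endpoints in different components.
B–F (12): add — endpoints in different components.
C–D (16): skip — C and D already connected.
A–E (17): add — endpoints in different components.
Edges rejected before the tree was complete: 1.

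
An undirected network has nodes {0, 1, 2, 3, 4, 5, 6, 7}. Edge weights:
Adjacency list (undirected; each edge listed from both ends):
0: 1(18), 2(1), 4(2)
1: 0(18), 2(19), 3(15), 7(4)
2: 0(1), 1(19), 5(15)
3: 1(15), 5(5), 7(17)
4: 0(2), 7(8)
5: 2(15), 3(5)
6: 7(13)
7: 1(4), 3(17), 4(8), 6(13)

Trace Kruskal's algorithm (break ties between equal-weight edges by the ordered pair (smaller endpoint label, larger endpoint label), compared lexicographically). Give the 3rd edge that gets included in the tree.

Sort edges by weight, then run Kruskal:
0–2 (1): add — endpoints in different components.
0–4 (2): add — endpoints in different components.
1–7 (4): add — endpoints in different components.
3–5 (5): add — endpoints in different components.
4–7 (8): add — endpoints in different components.
6–7 (13): add — endpoints in different components.
1–3 (15): add — endpoints in different components.
The 3rd edge added is 1–7.

1-7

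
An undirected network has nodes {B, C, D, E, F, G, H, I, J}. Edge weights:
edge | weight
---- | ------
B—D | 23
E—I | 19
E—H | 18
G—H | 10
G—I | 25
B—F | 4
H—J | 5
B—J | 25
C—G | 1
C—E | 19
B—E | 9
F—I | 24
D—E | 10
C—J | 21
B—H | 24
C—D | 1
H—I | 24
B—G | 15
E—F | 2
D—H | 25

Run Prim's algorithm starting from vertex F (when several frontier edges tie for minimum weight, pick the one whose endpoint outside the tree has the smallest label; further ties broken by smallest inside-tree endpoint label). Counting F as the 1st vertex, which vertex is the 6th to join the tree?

G

Prim's algorithm from F:
Step 1: cheapest edge leaving the tree is E—F (2); add E.
Step 2: cheapest edge leaving the tree is B—F (4); add B.
Step 3: cheapest edge leaving the tree is D—E (10); add D.
Step 4: cheapest edge leaving the tree is C—D (1); add C.
Step 5: cheapest edge leaving the tree is C—G (1); add G.
Step 6: cheapest edge leaving the tree is G—H (10); add H.
Step 7: cheapest edge leaving the tree is H—J (5); add J.
Step 8: cheapest edge leaving the tree is E—I (19); add I.
Vertex order: F, E, B, D, C, G, H, J, I. The 6th vertex is G.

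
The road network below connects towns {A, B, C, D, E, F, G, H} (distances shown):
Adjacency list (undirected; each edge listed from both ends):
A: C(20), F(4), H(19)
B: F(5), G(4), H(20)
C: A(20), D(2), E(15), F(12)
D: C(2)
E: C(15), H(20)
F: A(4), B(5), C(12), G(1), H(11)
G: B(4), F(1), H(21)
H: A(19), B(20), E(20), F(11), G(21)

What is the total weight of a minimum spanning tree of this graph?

49

Kruskal's algorithm — process edges by increasing weight (ties by edge label):
F–G (1): add — endpoints in different components.
C–D (2): add — endpoints in different components.
A–F (4): add — endpoints in different components.
B–G (4): add — endpoints in different components.
B–F (5): skip — B and F already connected.
F–H (11): add — endpoints in different components.
C–F (12): add — endpoints in different components.
C–E (15): add — endpoints in different components.
MST edges: F–G, C–D, A–F, B–G, F–H, C–F, C–E; total weight 1+2+4+4+11+12+15 = 49.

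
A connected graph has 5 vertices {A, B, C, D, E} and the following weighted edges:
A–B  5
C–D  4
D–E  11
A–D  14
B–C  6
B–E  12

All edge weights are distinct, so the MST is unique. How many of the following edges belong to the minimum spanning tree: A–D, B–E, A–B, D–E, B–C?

Kruskal's algorithm — process edges by increasing weight (ties by edge label):
C–D (4): add. Components now {A} {B} {C,D} {E}
A–B (5): add. Components now {A,B} {C,D} {E}
B–C (6): add. Components now {A,B,C,D} {E}
D–E (11): add. Components now {A,B,C,D,E}
MST edge set: {C–D, A–B, B–C, D–E}.
Of the listed edges, {A–B, D–E, B–C} are in the MST → 3.

3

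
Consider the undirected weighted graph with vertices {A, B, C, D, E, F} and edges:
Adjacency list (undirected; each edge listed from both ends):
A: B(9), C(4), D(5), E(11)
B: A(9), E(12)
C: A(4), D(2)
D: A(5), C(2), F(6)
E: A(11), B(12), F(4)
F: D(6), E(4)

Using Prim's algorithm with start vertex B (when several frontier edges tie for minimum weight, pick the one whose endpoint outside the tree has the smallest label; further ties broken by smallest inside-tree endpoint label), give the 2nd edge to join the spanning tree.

Grow the tree from B using Prim:
Step 1: frontier [A–B 9, B–E 12] → take A–B (9); add A.
Step 2: frontier [A–C 4, A–D 5, A–E 11, B–E 12] → take A–C (4); add C.
Step 3: frontier [A–D 5, A–E 11, B–E 12, C–D 2] → take C–D (2); add D.
Step 4: frontier [A–E 11, B–E 12, D–F 6] → take D–F (6); add F.
Step 5: frontier [A–E 11, B–E 12, E–F 4] → take E–F (4); add E.
The 2nd edge added is A–C.

A-C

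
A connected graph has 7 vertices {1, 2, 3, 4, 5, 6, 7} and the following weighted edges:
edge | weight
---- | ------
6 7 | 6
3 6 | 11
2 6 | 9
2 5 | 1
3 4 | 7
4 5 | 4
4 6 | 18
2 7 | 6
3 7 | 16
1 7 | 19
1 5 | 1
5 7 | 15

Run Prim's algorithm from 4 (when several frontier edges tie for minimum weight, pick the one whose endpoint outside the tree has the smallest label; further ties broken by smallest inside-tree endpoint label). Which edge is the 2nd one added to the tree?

1-5

Prim's algorithm from 4:
Step 1: frontier [4 5 4, 3 4 7, 4 6 18] → take 4 5 (4); add 5.
Step 2: frontier [3 4 7, 4 6 18, 1 5 1, 2 5 1, 5 7 15] → take 1 5 (1); add 1.
Step 3: frontier [1 7 19, 3 4 7, 4 6 18, 2 5 1, 5 7 15] → take 2 5 (1); add 2.
Step 4: frontier [1 7 19, 2 7 6, 2 6 9, 3 4 7, 4 6 18, 5 7 15] → take 2 7 (6); add 7.
Step 5: frontier [2 6 9, 3 4 7, 4 6 18, 6 7 6, 3 7 16] → take 6 7 (6); add 6.
Step 6: frontier [3 4 7, 3 6 11, 3 7 16] → take 3 4 (7); add 3.
The 2nd edge added is 1 5.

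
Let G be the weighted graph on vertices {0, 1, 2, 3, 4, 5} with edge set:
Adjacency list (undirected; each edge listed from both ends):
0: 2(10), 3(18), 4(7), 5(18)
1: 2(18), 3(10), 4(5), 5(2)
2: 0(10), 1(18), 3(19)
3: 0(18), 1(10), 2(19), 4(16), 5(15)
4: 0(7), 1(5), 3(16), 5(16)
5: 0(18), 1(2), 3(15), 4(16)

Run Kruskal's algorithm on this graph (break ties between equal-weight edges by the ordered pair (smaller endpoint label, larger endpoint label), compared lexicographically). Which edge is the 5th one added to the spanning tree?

1-3

Sort edges by weight, then run Kruskal:
1–5 (2): add — endpoints in different components.
1–4 (5): add — endpoints in different components.
0–4 (7): add — endpoints in different components.
0–2 (10): add — endpoints in different components.
1–3 (10): add — endpoints in different components.
The 5th edge added is 1–3.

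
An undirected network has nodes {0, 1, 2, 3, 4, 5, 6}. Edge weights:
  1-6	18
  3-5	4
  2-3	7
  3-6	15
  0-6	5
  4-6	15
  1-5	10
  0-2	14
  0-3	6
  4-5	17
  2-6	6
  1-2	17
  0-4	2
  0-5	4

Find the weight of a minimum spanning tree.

Grow the tree from 6 using Prim:
Step 1: frontier [0-6 5, 2-6 6, 3-6 15, 4-6 15, 1-6 18] → take 0-6 (5); add 0.
Step 2: frontier [0-4 2, 0-5 4, 0-3 6, 0-2 14, 2-6 6, 3-6 15, 4-6 15, 1-6 18] → take 0-4 (2); add 4.
Step 3: frontier [0-5 4, 0-3 6, 0-2 14, 4-5 17, 2-6 6, 3-6 15, 1-6 18] → take 0-5 (4); add 5.
Step 4: frontier [0-3 6, 0-2 14, 3-5 4, 1-5 10, 2-6 6, 3-6 15, 1-6 18] → take 3-5 (4); add 3.
Step 5: frontier [0-2 14, 2-3 7, 1-5 10, 2-6 6, 1-6 18] → take 2-6 (6); add 2.
Step 6: frontier [1-2 17, 1-5 10, 1-6 18] → take 1-5 (10); add 1.
MST edges: 0-6, 0-4, 0-5, 3-5, 2-6, 1-5; total weight 5+2+4+4+6+10 = 31.

31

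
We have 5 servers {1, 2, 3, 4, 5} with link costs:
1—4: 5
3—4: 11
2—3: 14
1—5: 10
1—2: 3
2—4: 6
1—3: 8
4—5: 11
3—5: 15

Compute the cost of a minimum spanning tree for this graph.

26

Grow the tree from 4 using Prim:
Step 1: frontier [1—4 5, 2—4 6, 3—4 11, 4—5 11] → take 1—4 (5); add 1.
Step 2: frontier [1—2 3, 1—3 8, 1—5 10, 2—4 6, 3—4 11, 4—5 11] → take 1—2 (3); add 2.
Step 3: frontier [1—3 8, 1—5 10, 2—3 14, 3—4 11, 4—5 11] → take 1—3 (8); add 3.
Step 4: frontier [1—5 10, 3—5 15, 4—5 11] → take 1—5 (10); add 5.
MST edges: 1—4, 1—2, 1—3, 1—5; total weight 5+3+8+10 = 26.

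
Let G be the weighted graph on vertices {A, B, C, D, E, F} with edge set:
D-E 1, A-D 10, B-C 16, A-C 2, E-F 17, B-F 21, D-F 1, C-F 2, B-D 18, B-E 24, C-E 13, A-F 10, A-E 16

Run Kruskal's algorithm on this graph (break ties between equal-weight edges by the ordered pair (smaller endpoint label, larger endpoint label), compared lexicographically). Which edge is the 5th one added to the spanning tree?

Kruskal: consider edges lightest-first.
D-E (1): add. Components now {A} {B} {C} {D,E} {F}
D-F (1): add. Components now {A} {B} {C} {D,E,F}
A-C (2): add. Components now {A,C} {B} {D,E,F}
C-F (2): add. Components now {A,C,D,E,F} {B}
A-D (10): skip — A and D already connected.
A-F (10): skip — A and F already connected.
C-E (13): skip — C and E already connected.
A-E (16): skip — A and E already connected.
B-C (16): add. Components now {A,B,C,D,E,F}
The 5th edge added is B-C.

B-C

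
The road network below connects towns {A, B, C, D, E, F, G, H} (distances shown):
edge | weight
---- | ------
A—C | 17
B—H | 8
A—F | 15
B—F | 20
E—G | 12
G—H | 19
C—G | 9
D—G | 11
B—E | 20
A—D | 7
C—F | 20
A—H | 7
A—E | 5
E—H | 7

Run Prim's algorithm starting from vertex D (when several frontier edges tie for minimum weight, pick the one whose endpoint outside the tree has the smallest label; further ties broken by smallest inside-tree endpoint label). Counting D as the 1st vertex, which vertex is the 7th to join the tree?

C

Grow the tree from D using Prim:
Step 1: frontier [A—D 7, D—G 11] → take A—D (7); add A.
Step 2: frontier [A—E 5, A—H 7, A—F 15, A—C 17, D—G 11] → take A—E (5); add E.
Step 3: frontier [A—H 7, A—F 15, A—C 17, D—G 11, E—H 7, E—G 12, B—E 20] → take A—H (7); add H.
Step 4: frontier [A—F 15, A—C 17, D—G 11, E—G 12, B—E 20, B—H 8, G—H 19] → take B—H (8); add B.
Step 5: frontier [A—F 15, A—C 17, B—F 20, D—G 11, E—G 12, G—H 19] → take D—G (11); add G.
Step 6: frontier [A—F 15, A—C 17, B—F 20, C—G 9] → take C—G (9); add C.
Step 7: frontier [A—F 15, B—F 20, C—F 20] → take A—F (15); add F.
Vertex order: D, A, E, H, B, G, C, F. The 7th vertex is C.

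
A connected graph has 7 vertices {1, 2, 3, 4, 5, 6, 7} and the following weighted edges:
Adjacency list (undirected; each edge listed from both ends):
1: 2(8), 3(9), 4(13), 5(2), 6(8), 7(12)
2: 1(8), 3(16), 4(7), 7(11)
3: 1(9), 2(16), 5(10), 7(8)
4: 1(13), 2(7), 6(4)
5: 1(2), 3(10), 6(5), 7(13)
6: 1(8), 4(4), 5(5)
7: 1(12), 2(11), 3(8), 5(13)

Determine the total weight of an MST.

35

Prim's algorithm from 3:
Step 1: cheapest edge leaving the tree is 3 7 (8); add 7.
Step 2: cheapest edge leaving the tree is 1 3 (9); add 1.
Step 3: cheapest edge leaving the tree is 1 5 (2); add 5.
Step 4: cheapest edge leaving the tree is 5 6 (5); add 6.
Step 5: cheapest edge leaving the tree is 4 6 (4); add 4.
Step 6: cheapest edge leaving the tree is 2 4 (7); add 2.
MST edges: 3 7, 1 3, 1 5, 5 6, 4 6, 2 4; total weight 8+9+2+5+4+7 = 35.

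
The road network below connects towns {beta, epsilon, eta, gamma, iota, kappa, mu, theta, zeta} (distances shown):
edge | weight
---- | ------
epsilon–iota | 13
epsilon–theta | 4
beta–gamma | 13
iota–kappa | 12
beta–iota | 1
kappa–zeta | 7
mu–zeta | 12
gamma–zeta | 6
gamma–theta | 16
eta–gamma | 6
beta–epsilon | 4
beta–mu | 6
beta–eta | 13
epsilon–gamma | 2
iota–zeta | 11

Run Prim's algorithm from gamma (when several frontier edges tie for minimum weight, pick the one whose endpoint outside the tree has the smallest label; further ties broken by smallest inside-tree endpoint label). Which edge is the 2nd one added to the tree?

Prim, starting at gamma.
Step 1: cheapest edge leaving the tree is epsilon–gamma (2); add epsilon.
Step 2: cheapest edge leaving the tree is beta–epsilon (4); add beta.
Step 3: cheapest edge leaving the tree is beta–iota (1); add iota.
Step 4: cheapest edge leaving the tree is epsilon–theta (4); add theta.
Step 5: cheapest edge leaving the tree is eta–gamma (6); add eta.
Step 6: cheapest edge leaving the tree is beta–mu (6); add mu.
Step 7: cheapest edge leaving the tree is gamma–zeta (6); add zeta.
Step 8: cheapest edge leaving the tree is kappa–zeta (7); add kappa.
The 2nd edge added is beta–epsilon.

beta-epsilon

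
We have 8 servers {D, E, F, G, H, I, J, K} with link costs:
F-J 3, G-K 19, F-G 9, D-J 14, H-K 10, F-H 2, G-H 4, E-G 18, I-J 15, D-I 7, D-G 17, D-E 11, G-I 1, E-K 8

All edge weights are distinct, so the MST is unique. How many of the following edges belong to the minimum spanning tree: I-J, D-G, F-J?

Kruskal: consider edges lightest-first.
G-I (1): add — endpoints in different components.
F-H (2): add — endpoints in different components.
F-J (3): add — endpoints in different components.
G-H (4): add — endpoints in different components.
D-I (7): add — endpoints in different components.
E-K (8): add — endpoints in different components.
F-G (9): skip — F and G already connected.
H-K (10): add — endpoints in different components.
MST edge set: {G-I, F-H, F-J, G-H, D-I, E-K, H-K}.
Of the listed edges, {F-J} are in the MST → 1.

1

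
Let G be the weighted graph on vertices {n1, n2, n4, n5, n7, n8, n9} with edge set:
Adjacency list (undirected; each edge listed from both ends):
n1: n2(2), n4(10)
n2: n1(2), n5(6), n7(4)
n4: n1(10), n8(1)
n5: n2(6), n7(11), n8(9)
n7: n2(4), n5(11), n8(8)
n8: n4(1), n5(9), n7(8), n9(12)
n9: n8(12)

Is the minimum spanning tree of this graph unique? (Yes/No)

Yes

Sort edges by weight, then run Kruskal:
n4—n8 (1): add. Components now {n9} {n4,n8} {n7} {n2} {n1} {n5}
n1—n2 (2): add. Components now {n9} {n4,n8} {n7} {n1,n2} {n5}
n2—n7 (4): add. Components now {n9} {n4,n8} {n1,n2,n7} {n5}
n2—n5 (6): add. Components now {n9} {n4,n8} {n1,n2,n5,n7}
n7—n8 (8): add. Components now {n9} {n1,n2,n4,n5,n7,n8}
n5—n8 (9): skip — n8 and n5 already connected.
n1—n4 (10): skip — n4 and n1 already connected.
n5—n7 (11): skip — n7 and n5 already connected.
n8—n9 (12): add. Components now {n1,n2,n4,n5,n7,n8,n9}
Every non-tree edge has weight strictly greater than the heaviest edge on the tree path between its endpoints, so the MST is unique.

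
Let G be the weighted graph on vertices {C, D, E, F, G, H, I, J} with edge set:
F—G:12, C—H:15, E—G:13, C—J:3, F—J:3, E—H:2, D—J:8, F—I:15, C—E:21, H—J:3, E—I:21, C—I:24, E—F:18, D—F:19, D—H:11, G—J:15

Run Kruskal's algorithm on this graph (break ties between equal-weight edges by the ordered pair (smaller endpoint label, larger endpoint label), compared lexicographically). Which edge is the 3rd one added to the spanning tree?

F-J

Kruskal: consider edges lightest-first.
E—H (2): add — endpoints in different components.
C—J (3): add — endpoints in different components.
F—J (3): add — endpoints in different components.
H—J (3): add — endpoints in different components.
D—J (8): add — endpoints in different components.
D—H (11): skip — D and H already connected.
F—G (12): add — endpoints in different components.
E—G (13): skip — E and G already connected.
C—H (15): skip — C and H already connected.
F—I (15): add — endpoints in different components.
The 3rd edge added is F—J.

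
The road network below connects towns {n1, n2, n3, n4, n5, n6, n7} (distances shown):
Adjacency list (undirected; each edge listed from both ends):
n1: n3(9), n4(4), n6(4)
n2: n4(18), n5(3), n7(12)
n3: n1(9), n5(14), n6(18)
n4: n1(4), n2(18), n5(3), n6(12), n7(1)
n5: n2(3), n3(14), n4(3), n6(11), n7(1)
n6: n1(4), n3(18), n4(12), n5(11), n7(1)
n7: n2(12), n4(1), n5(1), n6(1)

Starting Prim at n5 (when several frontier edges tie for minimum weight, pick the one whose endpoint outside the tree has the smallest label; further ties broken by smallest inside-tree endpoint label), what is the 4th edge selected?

Prim, starting at n5.
Step 1: cheapest edge leaving the tree is n5—n7 (1); add n7.
Step 2: cheapest edge leaving the tree is n4—n7 (1); add n4.
Step 3: cheapest edge leaving the tree is n6—n7 (1); add n6.
Step 4: cheapest edge leaving the tree is n2—n5 (3); add n2.
Step 5: cheapest edge leaving the tree is n1—n4 (4); add n1.
Step 6: cheapest edge leaving the tree is n1—n3 (9); add n3.
The 4th edge added is n2—n5.

n2-n5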